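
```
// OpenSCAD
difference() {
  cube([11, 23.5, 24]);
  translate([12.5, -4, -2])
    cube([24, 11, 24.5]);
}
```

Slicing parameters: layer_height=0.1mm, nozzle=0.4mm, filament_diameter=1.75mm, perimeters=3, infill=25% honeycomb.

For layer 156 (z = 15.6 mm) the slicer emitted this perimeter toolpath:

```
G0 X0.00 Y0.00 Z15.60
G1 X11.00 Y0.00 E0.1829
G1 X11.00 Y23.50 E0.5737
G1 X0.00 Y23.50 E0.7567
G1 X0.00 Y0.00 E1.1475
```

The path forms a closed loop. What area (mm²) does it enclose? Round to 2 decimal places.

Apply the shoelace formula to the sequence of (X, Y) vertices; enclosed area = 258.50 mm².

258.50 mm²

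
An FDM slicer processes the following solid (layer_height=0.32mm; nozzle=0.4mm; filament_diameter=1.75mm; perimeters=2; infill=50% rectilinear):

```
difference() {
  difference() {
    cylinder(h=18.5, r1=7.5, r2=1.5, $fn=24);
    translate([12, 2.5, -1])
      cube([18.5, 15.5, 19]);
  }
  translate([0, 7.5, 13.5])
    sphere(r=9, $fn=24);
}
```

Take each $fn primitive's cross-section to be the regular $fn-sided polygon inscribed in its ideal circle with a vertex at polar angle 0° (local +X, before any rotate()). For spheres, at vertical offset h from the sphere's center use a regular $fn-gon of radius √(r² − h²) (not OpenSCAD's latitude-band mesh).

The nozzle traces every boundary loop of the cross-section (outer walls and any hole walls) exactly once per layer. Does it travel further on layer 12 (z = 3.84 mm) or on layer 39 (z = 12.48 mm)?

Layer 12 (z = 3.84): the cone contributes a regular 24-gon of circumradius 6.255 (interpolated between r1=7.5 and r2=1.5 at t=0.208) (perimeter = 2·24·6.255·sin(180°/24) = 39.19 mm); the cube at (12, 2.5) is present — its section is the full 18.5×15.5 rectangle (perimeter 68.00 mm); After the difference (first − rest): starting from the cone, the 18.5×15.5 cube at (12, 2.5) misses the remaining region (no effect) — boundary = 39.19 mm; the sphere at (0, 7.5) is absent (|z−center|=9.660 > r=9); Taking the first minus the rest: none of the subtracted shapes is present at this height, so the result so far is unchanged — boundary = 39.19 mm. So its perimeter = 39.19 mm. Layer 39 (z = 12.48): the cone: at t=0.675 of its height the radius interpolates to r₁+(r₂−r₁)t = 3.452, giving a regular 24-gon of that circumradius (perimeter = 2·24·3.452·sin(180°/24) = 21.63 mm); the cube at (12, 2.5) (footprint 18.5×15.5) is included at this height (perimeter 68.00 mm); Taking the first minus the rest: starting from the cone, the 18.5×15.5 cube at (12, 2.5) misses the remaining region (no effect) — boundary = 21.63 mm; the sphere at (0, 7.5): section is a regular 24-gon, circumradius = √(r²−h²) = √(9²−1.02²) = 8.942 (perimeter = 2·24·8.942·sin(180°/24) = 56.02 mm); Subtracting the remaining from the first: starting from that combined region, the r=9 sphere at (0, 7.5) partially overlaps it — only the 26.47 mm² overlap (of its 248.34 mm²) is removed, clipping the outline — boundary = 16.33 mm. So its perimeter = 16.33 mm. Layer 12 is larger (39.19 vs 16.33 mm).

layer 12 (z = 3.84 mm)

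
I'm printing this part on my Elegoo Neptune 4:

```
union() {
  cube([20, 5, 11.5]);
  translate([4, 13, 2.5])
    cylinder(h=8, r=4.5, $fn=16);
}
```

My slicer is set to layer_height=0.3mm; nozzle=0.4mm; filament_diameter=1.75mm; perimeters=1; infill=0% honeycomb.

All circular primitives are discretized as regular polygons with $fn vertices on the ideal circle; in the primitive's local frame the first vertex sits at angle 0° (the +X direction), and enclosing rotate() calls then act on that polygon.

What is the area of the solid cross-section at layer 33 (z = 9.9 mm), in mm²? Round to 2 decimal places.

161.99 mm²

At z = 9.9 mm: the cube is present — its section is the full 20×5 rectangle (area 100.00 mm²); the r=4.5 cylinder at (4, 13) gives a regular 16-gon of circumradius 4.5 (constant along its height) (area = (16/2)·4.500²·sin(360°/16) = 61.99 mm²); Combining (union): the 2 present regions are separate (no shared area or edge), so areas and boundary lengths simply add and each stays a separate island — area = 161.99 mm². Overall, the cross-section has 2 separate islands. Net area = 161.99 mm².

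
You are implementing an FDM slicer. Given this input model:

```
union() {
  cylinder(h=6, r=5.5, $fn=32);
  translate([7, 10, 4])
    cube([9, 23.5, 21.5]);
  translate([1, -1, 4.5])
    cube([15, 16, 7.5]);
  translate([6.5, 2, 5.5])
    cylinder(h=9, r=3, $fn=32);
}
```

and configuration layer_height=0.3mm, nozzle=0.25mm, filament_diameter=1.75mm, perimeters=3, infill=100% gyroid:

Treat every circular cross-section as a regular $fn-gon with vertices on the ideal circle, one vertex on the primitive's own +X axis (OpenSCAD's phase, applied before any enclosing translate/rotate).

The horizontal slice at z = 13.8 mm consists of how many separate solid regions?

2

At z = 13.8 mm: the cylinder is not intersected at this z (z outside [0, 6]); the cube at (7, 10) is present — its section is the full 9×23.5 rectangle; the cube at (1, -1) is not intersected at this z (z outside [4.5, 12]); the r=3 cylinder at (6.5, 2) gives a regular 32-gon of circumradius 3 (constant along its height); Combining (union): the 2 present regions are separate (no shared area or edge), so areas and boundary lengths simply add and each stays a separate island — 2 connected regions. The result has 2 disconnected regions.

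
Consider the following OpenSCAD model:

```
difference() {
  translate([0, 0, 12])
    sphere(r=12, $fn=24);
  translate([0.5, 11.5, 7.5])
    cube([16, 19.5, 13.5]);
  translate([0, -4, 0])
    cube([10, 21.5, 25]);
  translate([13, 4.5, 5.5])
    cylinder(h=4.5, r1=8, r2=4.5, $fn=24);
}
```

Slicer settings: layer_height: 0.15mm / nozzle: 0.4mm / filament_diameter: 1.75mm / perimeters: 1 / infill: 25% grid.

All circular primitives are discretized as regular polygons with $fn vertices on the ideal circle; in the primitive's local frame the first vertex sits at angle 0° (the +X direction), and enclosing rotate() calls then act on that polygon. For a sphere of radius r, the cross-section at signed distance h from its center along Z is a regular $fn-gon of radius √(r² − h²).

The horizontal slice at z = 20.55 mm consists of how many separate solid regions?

At z = 20.55 mm: the r=12 sphere slices to a regular 24-gon of circumradius 8.420 (√(r²−h²) with h=8.55 from center); the cube at (0.5, 11.5) is present — its section is the full 16×19.5 rectangle; the 10×21.5 cube at (0, -4) contributes its full rectangle; the cone at (13, 4.5) does not reach this height (z outside [5.5, 10]); After the difference (first − rest): starting from the r=12 sphere, the 16×19.5 cube at (0.5, 11.5) misses the remaining region (no effect); the 10×21.5 cube at (0, -4) partially overlaps it — only the 87.21 mm² overlap (of its 215.00 mm²) is removed, clipping the outline — 1 connected region. The result has 1 disconnected region.

1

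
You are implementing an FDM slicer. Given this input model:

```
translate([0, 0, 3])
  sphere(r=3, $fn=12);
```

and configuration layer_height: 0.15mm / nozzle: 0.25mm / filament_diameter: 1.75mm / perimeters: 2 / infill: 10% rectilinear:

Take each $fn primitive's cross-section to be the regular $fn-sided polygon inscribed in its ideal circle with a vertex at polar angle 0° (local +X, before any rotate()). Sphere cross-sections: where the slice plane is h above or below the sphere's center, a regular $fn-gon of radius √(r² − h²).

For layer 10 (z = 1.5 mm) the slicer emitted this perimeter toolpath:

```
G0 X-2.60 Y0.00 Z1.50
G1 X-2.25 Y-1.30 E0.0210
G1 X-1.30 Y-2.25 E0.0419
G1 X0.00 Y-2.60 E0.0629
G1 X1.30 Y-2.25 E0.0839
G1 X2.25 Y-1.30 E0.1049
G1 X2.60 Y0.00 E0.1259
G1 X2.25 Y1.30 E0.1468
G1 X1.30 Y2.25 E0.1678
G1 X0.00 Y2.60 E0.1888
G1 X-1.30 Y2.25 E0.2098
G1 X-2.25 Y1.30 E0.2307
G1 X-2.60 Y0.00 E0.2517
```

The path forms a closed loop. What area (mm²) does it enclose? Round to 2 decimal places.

Apply the shoelace formula to the sequence of (X, Y) vertices; enclosed area = 20.27 mm².

20.27 mm²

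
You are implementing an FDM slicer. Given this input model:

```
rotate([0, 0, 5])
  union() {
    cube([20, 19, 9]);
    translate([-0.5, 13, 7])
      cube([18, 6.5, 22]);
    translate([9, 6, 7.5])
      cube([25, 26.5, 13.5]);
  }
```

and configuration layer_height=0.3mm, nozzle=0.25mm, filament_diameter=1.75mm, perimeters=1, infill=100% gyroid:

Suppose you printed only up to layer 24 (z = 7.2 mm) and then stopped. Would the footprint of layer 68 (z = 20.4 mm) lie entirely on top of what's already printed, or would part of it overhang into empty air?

part overhangs

Compare the two slices. At z = 7.2: the cube (footprint 20×19) is included at this height (area 380.00 mm²); the 18×6.5 cube at (-0.5, 13) contributes its full rectangle (area 117.00 mm²); the cube at (9, 6) is not intersected at this z (z outside [7.5, 21]); Taking the union: the regions partially overlap — summed areas 497.00 mm² minus the doubly-counted overlap 105.00 mm² gives 392.00 mm² — area = 392.00 mm²; (whole slice rotated 5° about Z — lengths, areas and connectivity unchanged). At z = 20.4: the cube is absent (z outside [0, 9]); the cube at (-0.5, 13) (footprint 18×6.5) is included at this height (area 117.00 mm²); the cube at (9, 6) is present — its section is the full 25×26.5 rectangle (area 662.50 mm²); Taking the union: the regions partially overlap — summed areas 779.50 mm² minus the doubly-counted overlap 55.25 mm² gives 724.25 mm² — area = 724.25 mm²; (rotated 5° about Z; rotation is an isometry so areas/perimeters/island counts are preserved). Checking containment: at z = 20.4 the cross-section extends beyond the z = 7.2 cross-section by about 515.25 mm².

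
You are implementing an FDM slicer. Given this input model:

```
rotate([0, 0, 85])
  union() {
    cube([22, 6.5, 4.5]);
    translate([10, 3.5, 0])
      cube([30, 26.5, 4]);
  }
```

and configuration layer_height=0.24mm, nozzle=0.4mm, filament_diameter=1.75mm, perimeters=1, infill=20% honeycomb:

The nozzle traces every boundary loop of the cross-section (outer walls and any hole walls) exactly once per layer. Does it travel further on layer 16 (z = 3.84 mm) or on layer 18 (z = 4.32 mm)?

Layer 16 (z = 3.84): the 22×6.5 cube contributes its full rectangle (perimeter 57.00 mm); the cube at (10, 3.5) is present — its section is the full 30×26.5 rectangle (perimeter 113.00 mm); Merging all regions: the regions partially overlap (shared area 36.00 mm²), so the edge portions inside another operand are dropped and the merged outline is re-measured after clipping — boundary = 140.00 mm; (whole slice rotated 85° about Z — lengths, areas and connectivity unchanged). So its perimeter = 140.00 mm. Layer 18 (z = 4.32): the cube is present — its section is the full 22×6.5 rectangle (perimeter 57.00 mm); the cube at (10, 3.5) does not reach this height (z outside [0, 4]); Merging all regions: only the 22×6.5 cube is present, so the union is just that shape — boundary = 57.00 mm; (whole slice rotated 85° about Z — lengths, areas and connectivity unchanged). So its perimeter = 57.00 mm. Layer 16 is larger (140.00 vs 57.00 mm).

layer 16 (z = 3.84 mm)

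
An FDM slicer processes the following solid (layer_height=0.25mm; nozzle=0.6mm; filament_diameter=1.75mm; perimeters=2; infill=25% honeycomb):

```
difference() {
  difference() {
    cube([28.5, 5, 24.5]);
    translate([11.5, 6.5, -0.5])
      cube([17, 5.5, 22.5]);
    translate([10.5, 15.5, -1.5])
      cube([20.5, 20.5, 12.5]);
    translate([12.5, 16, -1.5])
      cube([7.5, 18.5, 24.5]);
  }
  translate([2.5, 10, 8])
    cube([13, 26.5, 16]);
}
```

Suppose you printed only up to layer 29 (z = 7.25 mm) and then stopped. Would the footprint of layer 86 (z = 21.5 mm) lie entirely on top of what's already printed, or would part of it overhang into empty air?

Compare the two slices. At z = 7.25: the cube is present — its section is the full 28.5×5 rectangle (area 142.50 mm²); the 17×5.5 cube at (11.5, 6.5) contributes its full rectangle (area 93.50 mm²); the cube at (10.5, 15.5) (footprint 20.5×20.5) is included at this height (area 420.25 mm²); the cube at (12.5, 16) (footprint 7.5×18.5) is included at this height (area 138.75 mm²); After the difference (first − rest): starting from the 28.5×5 cube (142.50 mm²), the 17×5.5 cube at (11.5, 6.5) misses the remaining region (no effect); the 20.5×20.5 cube at (10.5, 15.5) misses the remaining region (no effect); the 7.5×18.5 cube at (12.5, 16) misses the remaining region (no effect) — area = 142.50 mm²; the cube at (2.5, 10) is absent (z outside [8, 24]); Taking the first minus the rest: none of the subtracted shapes is present at this height, so that combined region is unchanged — area = 142.50 mm². At z = 21.5: the cube is present — its section is the full 28.5×5 rectangle (area 142.50 mm²); the 17×5.5 cube at (11.5, 6.5) contributes its full rectangle (area 93.50 mm²); the cube at (10.5, 15.5) is not intersected at this z (z outside [-1.5, 11]); the cube at (12.5, 16) (footprint 7.5×18.5) is included at this height (area 138.75 mm²); Taking the first minus the rest: starting from the 28.5×5 cube (142.50 mm²), the 17×5.5 cube at (11.5, 6.5) misses the remaining region (no effect); the 7.5×18.5 cube at (12.5, 16) misses the remaining region (no effect) — area = 142.50 mm²; the cube at (2.5, 10) is present — its section is the full 13×26.5 rectangle (area 344.50 mm²); Taking the first minus the rest: starting from that combined region (142.50 mm²), the 13×26.5 cube at (2.5, 10) misses the remaining region (no effect) — area = 142.50 mm². Checking containment: the cross-section at z = 21.5 is a subset of the cross-section at z = 7.25.

entirely on top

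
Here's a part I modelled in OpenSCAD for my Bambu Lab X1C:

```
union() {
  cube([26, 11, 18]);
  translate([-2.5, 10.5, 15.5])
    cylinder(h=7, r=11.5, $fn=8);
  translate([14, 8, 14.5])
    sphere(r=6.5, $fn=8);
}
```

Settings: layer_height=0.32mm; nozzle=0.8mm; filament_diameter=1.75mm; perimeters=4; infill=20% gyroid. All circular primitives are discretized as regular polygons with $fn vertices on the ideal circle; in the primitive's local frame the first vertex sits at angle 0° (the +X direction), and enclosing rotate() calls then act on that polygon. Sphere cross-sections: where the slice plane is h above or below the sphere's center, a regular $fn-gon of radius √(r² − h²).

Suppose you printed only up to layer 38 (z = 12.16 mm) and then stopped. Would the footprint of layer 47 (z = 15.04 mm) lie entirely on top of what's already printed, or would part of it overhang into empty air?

Compare the two slices. At z = 12.16: the cube (footprint 26×11) is included at this height (area 286.00 mm²); the cylinder at (-2.5, 10.5) is not intersected at this z (z outside [15.5, 22.5]); the r=6.5 sphere at (14, 8) slices to a regular 8-gon of circumradius 6.064 (√(r²−h²) with h=2.34 from center) (area = (8/2)·6.064²·sin(360°/8) = 104.01 mm²); Merging all regions: the regions partially overlap — summed areas 390.01 mm² minus the doubly-counted overlap 84.66 mm² gives 305.35 mm² — area = 305.35 mm². At z = 15.04: the 26×11 cube contributes its full rectangle (area 286.00 mm²); the cylinder at (-2.5, 10.5) is not intersected at this z (z outside [15.5, 22.5]); the r=6.5 sphere at (14, 8) slices to a regular 8-gon of circumradius 6.478 (√(r²−h²) with h=0.54 from center) (area = (8/2)·6.478²·sin(360°/8) = 118.68 mm²); Merging all regions: the regions partially overlap — summed areas 404.68 mm² minus the doubly-counted overlap 94.48 mm² gives 310.20 mm² — area = 310.20 mm². Checking containment: at z = 15.04 the cross-section extends beyond the z = 12.16 cross-section by about 4.85 mm².

part overhangs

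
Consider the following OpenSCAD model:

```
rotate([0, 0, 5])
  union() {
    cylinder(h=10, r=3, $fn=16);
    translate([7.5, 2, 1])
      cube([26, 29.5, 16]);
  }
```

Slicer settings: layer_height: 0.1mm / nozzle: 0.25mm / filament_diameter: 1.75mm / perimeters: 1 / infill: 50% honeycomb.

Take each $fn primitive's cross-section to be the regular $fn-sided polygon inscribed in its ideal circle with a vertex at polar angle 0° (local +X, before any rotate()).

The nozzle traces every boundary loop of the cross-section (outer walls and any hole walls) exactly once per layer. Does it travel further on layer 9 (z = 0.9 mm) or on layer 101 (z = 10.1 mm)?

layer 101 (z = 10.1 mm)

Layer 9 (z = 0.9): the r=3 cylinder contributes a regular 16-gon of circumradius 3 (perimeter = 2·16·3.000·sin(180°/16) = 18.73 mm); the cube at (7.5, 2) is absent (z outside [1, 17]); Taking the union: only the r=3 cylinder is present, so the union is just that shape — boundary = 18.73 mm; (rotated 5° about Z; rotation is an isometry so areas/perimeters/island counts are preserved). So its perimeter = 18.73 mm. Layer 101 (z = 10.1): the cylinder is not intersected at this z (z outside [0, 10]); the cube at (7.5, 2) (footprint 26×29.5) is included at this height (perimeter 111.00 mm); Merging all regions: only the 26×29.5 cube at (7.5, 2) is present, so the union is just that shape — boundary = 111.00 mm; (rotated 5° about Z; rotation is an isometry so areas/perimeters/island counts are preserved). So its perimeter = 111.00 mm. Layer 101 is larger (111.00 vs 18.73 mm).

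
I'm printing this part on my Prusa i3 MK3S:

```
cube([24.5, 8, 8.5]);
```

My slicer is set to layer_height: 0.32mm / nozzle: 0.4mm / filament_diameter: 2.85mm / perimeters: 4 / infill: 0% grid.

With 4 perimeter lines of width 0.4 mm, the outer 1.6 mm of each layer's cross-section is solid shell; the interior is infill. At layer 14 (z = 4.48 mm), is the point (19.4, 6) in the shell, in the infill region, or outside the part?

At z = 4.48 mm: the cube is present — its section is the full 24.5×8 rectangle. Overall, the cross-section is a single solid region. The nearest boundary edge runs (24.50, 8.00)→(0.00, 8.00); distance from the point to it = 2.00 mm. The point is inside the cross-section and 2.00 mm from the nearest boundary — more than the 1.6 mm shell width (4 × 0.4), so it's in the infill interior.

infill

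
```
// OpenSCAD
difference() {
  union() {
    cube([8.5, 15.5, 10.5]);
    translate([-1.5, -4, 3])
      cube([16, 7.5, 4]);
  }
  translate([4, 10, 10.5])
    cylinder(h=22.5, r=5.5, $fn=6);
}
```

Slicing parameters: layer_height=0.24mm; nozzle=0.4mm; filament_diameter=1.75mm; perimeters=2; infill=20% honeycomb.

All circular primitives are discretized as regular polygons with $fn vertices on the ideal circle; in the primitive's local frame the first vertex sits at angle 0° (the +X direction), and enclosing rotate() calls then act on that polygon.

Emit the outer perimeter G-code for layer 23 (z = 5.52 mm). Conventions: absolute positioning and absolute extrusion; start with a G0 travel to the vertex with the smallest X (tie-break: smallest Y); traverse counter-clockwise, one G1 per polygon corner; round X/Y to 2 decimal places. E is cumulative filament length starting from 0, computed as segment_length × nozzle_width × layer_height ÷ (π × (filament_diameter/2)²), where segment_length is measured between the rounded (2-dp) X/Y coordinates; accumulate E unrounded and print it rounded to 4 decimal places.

At z = 5.52 mm: the cube is present — its section is the full 8.5×15.5 rectangle; the cube at (-1.5, -4) (footprint 16×7.5) is included at this height; Merging all regions: the regions partially overlap (shared area 29.75 mm²), so overlapping operands fuse into one piece — 1 connected region; the cylinder at (4, 10) is not intersected at this z (z outside [10.5, 33]); After the difference (first − rest): none of the subtracted shapes is present at this height, so the result so far is unchanged — 1 connected region. The outline is a single polygon with 8 vertices. Extrusion per mm of travel: 0.4 × 0.24 / (π × 0.875²) = 0.039912. Accumulating E over each segment gives final E = 2.8338.

G0 X-1.50 Y-4.00 Z5.52
G1 X14.50 Y-4.00 E0.6386
G1 X14.50 Y3.50 E0.9379
G1 X8.50 Y3.50 E1.1774
G1 X8.50 Y15.50 E1.6564
G1 X0.00 Y15.50 E1.9956
G1 X0.00 Y3.50 E2.4746
G1 X-1.50 Y3.50 E2.5344
G1 X-1.50 Y-4.00 E2.8338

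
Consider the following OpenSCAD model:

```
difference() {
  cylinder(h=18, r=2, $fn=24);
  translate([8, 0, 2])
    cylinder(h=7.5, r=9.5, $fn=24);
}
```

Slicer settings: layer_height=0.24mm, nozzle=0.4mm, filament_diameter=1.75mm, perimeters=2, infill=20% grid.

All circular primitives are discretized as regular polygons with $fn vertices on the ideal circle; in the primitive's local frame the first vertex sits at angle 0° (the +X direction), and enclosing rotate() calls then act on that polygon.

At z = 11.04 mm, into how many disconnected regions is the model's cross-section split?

At z = 11.04 mm: the r=2 cylinder contributes a regular 24-gon of circumradius 2; the cylinder at (8, 0) does not reach this height (z outside [2, 9.5]); Taking the first minus the rest: none of the subtracted shapes is present at this height, so the r=2 cylinder is unchanged — 1 connected region. The result has 1 disconnected region.

1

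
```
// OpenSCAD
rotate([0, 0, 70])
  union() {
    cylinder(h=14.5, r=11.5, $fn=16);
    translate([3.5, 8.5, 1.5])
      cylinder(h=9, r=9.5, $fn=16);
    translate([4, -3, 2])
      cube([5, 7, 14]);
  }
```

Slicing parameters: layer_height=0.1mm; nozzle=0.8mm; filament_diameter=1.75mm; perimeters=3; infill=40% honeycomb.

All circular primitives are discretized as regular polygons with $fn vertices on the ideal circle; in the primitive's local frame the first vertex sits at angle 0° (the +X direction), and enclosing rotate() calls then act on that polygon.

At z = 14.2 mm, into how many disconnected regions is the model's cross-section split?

At z = 14.2 mm: the r=11.5 cylinder gives a regular 16-gon of circumradius 11.5 (constant along its height); the cylinder at (3.5, 8.5) is absent (z outside [1.5, 10.5]); the 5×7 cube at (4, -3) contributes its full rectangle; Merging all regions: the 5×7 cube at (4, -3) lies entirely inside the r=11.5 cylinder, so the union is just the r=11.5 cylinder — 1 connected region; (rotated 70° about Z; rotation is an isometry so areas/perimeters/island counts are preserved). The result has 1 disconnected region.

1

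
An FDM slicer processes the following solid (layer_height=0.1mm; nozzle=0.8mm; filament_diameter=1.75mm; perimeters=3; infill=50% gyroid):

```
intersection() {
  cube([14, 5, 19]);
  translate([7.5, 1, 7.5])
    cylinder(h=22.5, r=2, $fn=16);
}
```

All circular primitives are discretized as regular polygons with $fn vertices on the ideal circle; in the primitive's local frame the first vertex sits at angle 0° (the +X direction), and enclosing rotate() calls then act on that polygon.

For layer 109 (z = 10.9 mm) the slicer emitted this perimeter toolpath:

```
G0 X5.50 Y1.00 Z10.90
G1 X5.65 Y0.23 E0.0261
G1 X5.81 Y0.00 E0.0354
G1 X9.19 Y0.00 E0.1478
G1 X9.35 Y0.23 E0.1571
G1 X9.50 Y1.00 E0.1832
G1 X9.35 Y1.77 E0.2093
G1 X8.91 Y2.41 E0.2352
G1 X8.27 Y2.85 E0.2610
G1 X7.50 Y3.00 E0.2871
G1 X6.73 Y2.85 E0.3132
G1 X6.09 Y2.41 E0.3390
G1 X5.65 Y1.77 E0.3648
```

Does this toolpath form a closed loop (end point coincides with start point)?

Start point (G0): (5.50, 1.00). End point (last G1): the path does not return to the start — open.

no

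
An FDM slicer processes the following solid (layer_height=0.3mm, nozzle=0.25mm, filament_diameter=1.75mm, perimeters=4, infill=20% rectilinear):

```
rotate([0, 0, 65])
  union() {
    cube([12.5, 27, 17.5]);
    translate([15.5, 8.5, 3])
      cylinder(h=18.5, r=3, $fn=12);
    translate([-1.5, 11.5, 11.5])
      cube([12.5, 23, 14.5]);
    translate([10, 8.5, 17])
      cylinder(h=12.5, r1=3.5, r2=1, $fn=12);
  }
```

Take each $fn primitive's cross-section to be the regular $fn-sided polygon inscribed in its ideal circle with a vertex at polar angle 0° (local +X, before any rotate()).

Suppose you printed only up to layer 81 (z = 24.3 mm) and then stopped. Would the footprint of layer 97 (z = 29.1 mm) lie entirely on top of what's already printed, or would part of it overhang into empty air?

Compare the two slices. At z = 24.3: the cube is not intersected at this z (z outside [0, 17.5]); the cylinder at (15.5, 8.5) does not reach this height (z outside [3, 21.5]); the cube at (-1.5, 11.5) (footprint 12.5×23) is included at this height (area 287.50 mm²); the cone at (10, 8.5): at t=0.584 of its height the radius interpolates to r₁+(r₂−r₁)t = 2.040, giving a regular 12-gon of that circumradius (area = (12/2)·2.040²·sin(360°/12) = 12.48 mm²); Combining (union): the 2 present regions are separate (no shared area or edge), so areas and boundary lengths simply add and each stays a separate island — area = 299.98 mm²; (whole slice rotated 65° about Z — lengths, areas and connectivity unchanged). At z = 29.1: the cube does not reach this height (z outside [0, 17.5]); the cylinder at (15.5, 8.5) does not reach this height (z outside [3, 21.5]); the cube at (-1.5, 11.5) is not intersected at this z (z outside [11.5, 26]); the cone at (10, 8.5): at t=0.968 of its height the radius interpolates to r₁+(r₂−r₁)t = 1.080, giving a regular 12-gon of that circumradius (area = (12/2)·1.080²·sin(360°/12) = 3.50 mm²); Taking the union: only the cone at (10, 8.5) is present, so the union is just that shape — area = 3.50 mm²; (whole slice rotated 65° about Z — lengths, areas and connectivity unchanged). Checking containment: the cross-section at z = 29.1 is a subset of the cross-section at z = 24.3.

entirely on top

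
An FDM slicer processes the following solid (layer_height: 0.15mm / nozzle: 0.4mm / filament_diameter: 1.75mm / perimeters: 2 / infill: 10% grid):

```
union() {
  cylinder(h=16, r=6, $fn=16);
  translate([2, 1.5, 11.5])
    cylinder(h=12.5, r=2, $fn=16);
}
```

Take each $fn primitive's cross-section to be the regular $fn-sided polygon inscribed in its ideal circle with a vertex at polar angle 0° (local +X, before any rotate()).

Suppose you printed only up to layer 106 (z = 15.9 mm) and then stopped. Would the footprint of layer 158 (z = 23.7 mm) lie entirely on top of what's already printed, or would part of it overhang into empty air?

entirely on top

Compare the two slices. At z = 15.9: the r=6 cylinder gives a regular 16-gon of circumradius 6 (constant along its height) (area = (16/2)·6.000²·sin(360°/16) = 110.21 mm²); the r=2 cylinder at (2, 1.5) contributes a regular 16-gon of circumradius 2 (area = (16/2)·2.000²·sin(360°/16) = 12.25 mm²); Merging all regions: the r=2 cylinder at (2, 1.5) lies entirely inside the r=6 cylinder, so the union is just the r=6 cylinder — area = 110.21 mm². At z = 23.7: the cylinder is not intersected at this z (z outside [0, 16]); the r=2 cylinder at (2, 1.5) contributes a regular 16-gon of circumradius 2 (area = (16/2)·2.000²·sin(360°/16) = 12.25 mm²); Combining (union): only the r=2 cylinder at (2, 1.5) is present, so the union is just that shape — area = 12.25 mm². Checking containment: the cross-section at z = 23.7 is a subset of the cross-section at z = 15.9.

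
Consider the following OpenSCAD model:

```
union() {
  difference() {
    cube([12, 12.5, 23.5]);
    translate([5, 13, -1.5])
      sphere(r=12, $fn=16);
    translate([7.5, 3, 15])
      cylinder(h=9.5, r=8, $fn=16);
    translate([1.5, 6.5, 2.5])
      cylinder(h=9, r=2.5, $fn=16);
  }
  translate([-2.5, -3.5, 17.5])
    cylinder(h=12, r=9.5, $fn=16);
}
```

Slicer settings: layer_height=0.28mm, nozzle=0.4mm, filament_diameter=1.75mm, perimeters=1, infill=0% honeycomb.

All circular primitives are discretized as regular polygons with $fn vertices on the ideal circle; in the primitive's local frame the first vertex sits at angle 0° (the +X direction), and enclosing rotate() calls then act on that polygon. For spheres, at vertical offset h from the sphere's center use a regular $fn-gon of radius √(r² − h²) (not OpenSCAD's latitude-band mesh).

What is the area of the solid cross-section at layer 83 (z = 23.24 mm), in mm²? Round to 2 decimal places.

308.44 mm²

At z = 23.24 mm: the 12×12.5 cube contributes its full rectangle (area 150.00 mm²); the sphere at (5, 13) does not reach this height (|z−center|=24.740 > r=12); the r=8 cylinder at (7.5, 3) gives a regular 16-gon of circumradius 8 (constant along its height) (area = (16/2)·8.000²·sin(360°/16) = 195.93 mm²); the cylinder at (1.5, 6.5) does not reach this height (z outside [2.5, 11.5]); Subtracting the remaining from the first: starting from the 12×12.5 cube (150.00 mm²), the r=8 cylinder at (7.5, 3) partially overlaps it — only the 117.83 mm² overlap (of its 195.93 mm²) is removed, clipping the outline — area = 32.17 mm²; the cylinder at (-2.5, -3.5): section is a regular 16-gon, circumradius r=9.5 (area = (16/2)·9.500²·sin(360°/16) = 276.30 mm²); Merging all regions: the regions partially overlap — summed areas 308.47 mm² minus the doubly-counted overlap 0.02 mm² gives 308.44 mm² — area = 308.44 mm². Overall, the cross-section has 2 separate islands. Net area = 308.44 mm².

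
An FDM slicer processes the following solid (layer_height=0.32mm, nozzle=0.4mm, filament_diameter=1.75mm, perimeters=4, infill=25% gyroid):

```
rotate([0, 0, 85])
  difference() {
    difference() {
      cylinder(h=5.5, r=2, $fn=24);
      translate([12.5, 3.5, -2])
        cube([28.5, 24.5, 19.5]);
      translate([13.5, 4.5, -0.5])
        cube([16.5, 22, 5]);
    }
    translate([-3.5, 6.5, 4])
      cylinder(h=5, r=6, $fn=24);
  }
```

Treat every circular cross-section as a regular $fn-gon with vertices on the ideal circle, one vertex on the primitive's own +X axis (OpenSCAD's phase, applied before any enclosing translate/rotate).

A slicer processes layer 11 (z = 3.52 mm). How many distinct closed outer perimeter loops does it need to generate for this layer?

1

At z = 3.52 mm: the cylinder: section is a regular 24-gon, circumradius r=2; the cube at (12.5, 3.5) (footprint 28.5×24.5) is included at this height; the 16.5×22 cube at (13.5, 4.5) contributes its full rectangle; After the difference (first − rest): starting from the r=2 cylinder, the 28.5×24.5 cube at (12.5, 3.5) misses the remaining region (no effect); the 16.5×22 cube at (13.5, 4.5) misses the remaining region (no effect) — 1 connected region; the cylinder at (-3.5, 6.5) is absent (z outside [4, 9]); Subtracting the remaining from the first: none of the subtracted shapes is present at this height, so that combined region is unchanged — 1 connected region; (rotated 85° about Z; rotation is an isometry so areas/perimeters/island counts are preserved). The result has 1 disconnected region.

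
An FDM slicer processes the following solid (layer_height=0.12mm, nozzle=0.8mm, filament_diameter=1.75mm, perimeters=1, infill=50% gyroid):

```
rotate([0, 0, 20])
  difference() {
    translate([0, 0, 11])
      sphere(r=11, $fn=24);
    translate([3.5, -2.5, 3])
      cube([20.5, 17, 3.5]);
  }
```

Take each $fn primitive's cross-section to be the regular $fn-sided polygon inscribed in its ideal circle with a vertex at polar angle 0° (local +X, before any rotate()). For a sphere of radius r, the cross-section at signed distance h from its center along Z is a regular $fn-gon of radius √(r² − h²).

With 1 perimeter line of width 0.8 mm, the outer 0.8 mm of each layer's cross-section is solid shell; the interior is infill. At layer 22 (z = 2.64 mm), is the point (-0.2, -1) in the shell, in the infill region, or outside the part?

At z = 2.64 mm: the r=11 sphere slices to a regular 24-gon of circumradius 7.149 (√(r²−h²) with h=8.36 from center); the cube at (3.5, -2.5) is not intersected at this z (z outside [3, 6.5]); After the difference (first − rest): none of the subtracted shapes is present at this height, so the r=11 sphere is unchanged — 1 connected region; (rotated 20° about Z; rotation is an isometry so areas/perimeters/island counts are preserved). Overall, the cross-section is a single solid region. Undo the 20° rotation: the query point maps to (-0.530, -0.871) in the un-rotated model frame. The nearest boundary edge runs (-5.06, -5.06)→(-3.57, -6.19); distance from the point to it = 6.07 mm. The point is inside the cross-section and 6.07 mm from the nearest boundary — more than the 0.8 mm shell width (1 × 0.8), so it's in the infill interior.

infill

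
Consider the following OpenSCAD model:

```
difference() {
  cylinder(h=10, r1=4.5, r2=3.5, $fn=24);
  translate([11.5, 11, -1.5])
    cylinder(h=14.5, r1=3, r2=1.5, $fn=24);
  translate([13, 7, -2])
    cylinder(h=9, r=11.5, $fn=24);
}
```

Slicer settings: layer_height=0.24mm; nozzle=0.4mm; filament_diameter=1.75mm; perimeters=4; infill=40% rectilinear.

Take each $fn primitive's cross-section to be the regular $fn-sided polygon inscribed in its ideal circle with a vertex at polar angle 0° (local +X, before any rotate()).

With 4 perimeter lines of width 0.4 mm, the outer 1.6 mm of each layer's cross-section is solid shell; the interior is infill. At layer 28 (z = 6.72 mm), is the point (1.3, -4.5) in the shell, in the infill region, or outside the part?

outside

At z = 6.72 mm: the cone: at t=0.672 of its height the radius interpolates to r₁+(r₂−r₁)t = 3.828, giving a regular 24-gon of that circumradius; the cone at (11.5, 11) (r1=3→r2=1.5) has section circumradius 2.150 here — a regular 24-gon; the r=11.5 cylinder at (13, 7) contributes a regular 24-gon of circumradius 11.5; After the difference (first − rest): starting from the cone, the cone at (11.5, 11) misses the remaining region (no effect); the r=11.5 cylinder at (13, 7) partially overlaps it — only the 1.03 mm² overlap (of its 410.75 mm²) is removed, clipping the outline — 1 connected region. Overall, the cross-section is a single solid region. The nearest boundary edge runs (1.91, -3.32)→(0.99, -3.70); distance from the point to it = 0.86 mm. The point is not inside any of the regions above, so it lies outside the cross-section (0.86 mm from the nearest boundary).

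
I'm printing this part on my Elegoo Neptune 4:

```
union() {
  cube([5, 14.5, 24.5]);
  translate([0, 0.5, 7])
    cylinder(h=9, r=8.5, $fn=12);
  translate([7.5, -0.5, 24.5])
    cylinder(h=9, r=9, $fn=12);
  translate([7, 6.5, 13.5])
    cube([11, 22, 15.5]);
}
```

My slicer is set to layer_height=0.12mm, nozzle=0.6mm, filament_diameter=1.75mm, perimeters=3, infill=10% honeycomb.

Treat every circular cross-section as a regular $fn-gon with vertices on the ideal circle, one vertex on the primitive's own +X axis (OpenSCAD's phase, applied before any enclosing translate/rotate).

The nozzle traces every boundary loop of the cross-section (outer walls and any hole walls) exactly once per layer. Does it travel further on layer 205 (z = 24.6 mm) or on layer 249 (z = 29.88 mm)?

Layer 205 (z = 24.6): the cube is absent (z outside [0, 24.5]); the cylinder at (0, 0.5) is not intersected at this z (z outside [7, 16]); the r=9 cylinder at (7.5, -0.5) contributes a regular 12-gon of circumradius 9 (perimeter = 2·12·9.000·sin(180°/12) = 55.90 mm); the 11×22 cube at (7, 6.5) contributes its full rectangle (perimeter 66.00 mm); Merging all regions: the regions partially overlap (shared area 7.57 mm²), so the edge portions inside another operand are dropped and the merged outline is re-measured after clipping — boundary = 107.95 mm. So its perimeter = 107.95 mm. Layer 249 (z = 29.88): the cube is not intersected at this z (z outside [0, 24.5]); the cylinder at (0, 0.5) does not reach this height (z outside [7, 16]); the r=9 cylinder at (7.5, -0.5) contributes a regular 12-gon of circumradius 9 (perimeter = 2·12·9.000·sin(180°/12) = 55.90 mm); the cube at (7, 6.5) does not reach this height (z outside [13.5, 29]); Taking the union: only the r=9 cylinder at (7.5, -0.5) is present, so the union is just that shape — boundary = 55.90 mm. So its perimeter = 55.90 mm. Layer 205 is larger (107.95 vs 55.90 mm).

layer 205 (z = 24.6 mm)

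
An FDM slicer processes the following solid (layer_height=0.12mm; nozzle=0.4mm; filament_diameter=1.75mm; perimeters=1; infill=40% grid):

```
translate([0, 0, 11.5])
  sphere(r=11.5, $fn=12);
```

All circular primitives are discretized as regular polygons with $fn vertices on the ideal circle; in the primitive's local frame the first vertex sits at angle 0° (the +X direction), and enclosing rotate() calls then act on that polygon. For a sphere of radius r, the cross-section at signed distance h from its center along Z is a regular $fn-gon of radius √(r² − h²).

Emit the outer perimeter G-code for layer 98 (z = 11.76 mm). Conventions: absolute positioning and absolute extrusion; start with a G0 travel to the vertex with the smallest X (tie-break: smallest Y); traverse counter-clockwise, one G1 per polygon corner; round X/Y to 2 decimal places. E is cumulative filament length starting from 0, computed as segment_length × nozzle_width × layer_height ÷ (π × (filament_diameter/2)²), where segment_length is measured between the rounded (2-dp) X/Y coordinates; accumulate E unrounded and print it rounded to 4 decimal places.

At z = 11.76 mm: the r=11.5 sphere slices to a regular 12-gon of circumradius 11.497 (√(r²−h²) with h=0.26 from center). The outline is a single polygon with 12 vertices. Extrusion per mm of travel: 0.4 × 0.12 / (π × 0.875²) = 0.019956. Accumulating E over each segment gives final E = 1.4256.

G0 X-11.50 Y0.00 Z11.76
G1 X-9.96 Y-5.75 E0.1188
G1 X-5.75 Y-9.96 E0.2376
G1 X0.00 Y-11.50 E0.3564
G1 X5.75 Y-9.96 E0.4752
G1 X9.96 Y-5.75 E0.5940
G1 X11.50 Y0.00 E0.7128
G1 X9.96 Y5.75 E0.8316
G1 X5.75 Y9.96 E0.9504
G1 X0.00 Y11.50 E1.0692
G1 X-5.75 Y9.96 E1.1880
G1 X-9.96 Y5.75 E1.3068
G1 X-11.50 Y0.00 E1.4256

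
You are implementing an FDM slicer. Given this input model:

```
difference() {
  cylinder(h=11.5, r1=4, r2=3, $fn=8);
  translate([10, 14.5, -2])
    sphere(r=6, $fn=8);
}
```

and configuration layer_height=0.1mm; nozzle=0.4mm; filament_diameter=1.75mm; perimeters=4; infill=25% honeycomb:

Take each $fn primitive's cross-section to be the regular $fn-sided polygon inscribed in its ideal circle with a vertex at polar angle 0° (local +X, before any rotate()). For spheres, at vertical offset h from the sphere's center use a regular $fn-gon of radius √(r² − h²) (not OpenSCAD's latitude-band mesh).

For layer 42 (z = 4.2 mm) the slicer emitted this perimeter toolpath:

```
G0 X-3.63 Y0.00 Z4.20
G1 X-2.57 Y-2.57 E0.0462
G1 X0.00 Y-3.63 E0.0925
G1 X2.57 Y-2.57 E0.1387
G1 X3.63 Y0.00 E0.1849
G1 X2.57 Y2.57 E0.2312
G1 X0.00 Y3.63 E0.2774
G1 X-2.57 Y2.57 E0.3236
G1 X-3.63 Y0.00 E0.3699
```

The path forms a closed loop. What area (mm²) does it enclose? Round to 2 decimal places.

37.32 mm²

Apply the shoelace formula to the sequence of (X, Y) vertices; enclosed area = 37.32 mm².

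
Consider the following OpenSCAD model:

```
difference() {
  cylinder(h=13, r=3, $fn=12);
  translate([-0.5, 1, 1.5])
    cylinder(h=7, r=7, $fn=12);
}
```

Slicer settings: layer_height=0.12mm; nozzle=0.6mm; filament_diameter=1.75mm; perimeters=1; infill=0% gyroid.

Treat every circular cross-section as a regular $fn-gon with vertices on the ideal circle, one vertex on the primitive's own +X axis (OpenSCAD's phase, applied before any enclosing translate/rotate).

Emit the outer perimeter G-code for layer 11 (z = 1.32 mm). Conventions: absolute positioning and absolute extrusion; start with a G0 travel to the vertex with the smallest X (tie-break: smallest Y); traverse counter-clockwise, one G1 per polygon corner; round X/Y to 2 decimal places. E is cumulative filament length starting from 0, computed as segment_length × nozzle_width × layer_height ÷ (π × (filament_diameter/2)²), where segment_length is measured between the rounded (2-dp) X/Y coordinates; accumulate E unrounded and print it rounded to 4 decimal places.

G0 X-3.00 Y0.00 Z1.32
G1 X-2.60 Y-1.50 E0.0465
G1 X-1.50 Y-2.60 E0.0930
G1 X0.00 Y-3.00 E0.1395
G1 X1.50 Y-2.60 E0.1860
G1 X2.60 Y-1.50 E0.2325
G1 X3.00 Y0.00 E0.2790
G1 X2.60 Y1.50 E0.3255
G1 X1.50 Y2.60 E0.3721
G1 X0.00 Y3.00 E0.4185
G1 X-1.50 Y2.60 E0.4650
G1 X-2.60 Y1.50 E0.5116
G1 X-3.00 Y0.00 E0.5580

At z = 1.32 mm: the cylinder: section is a regular 12-gon, circumradius r=3; the cylinder at (-0.5, 1) does not reach this height (z outside [1.5, 8.5]); After the difference (first − rest): none of the subtracted shapes is present at this height, so the r=3 cylinder is unchanged — 1 connected region. The outline is a single polygon with 12 vertices. Extrusion per mm of travel: 0.6 × 0.12 / (π × 0.875²) = 0.029934. Accumulating E over each segment gives final E = 0.5580.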